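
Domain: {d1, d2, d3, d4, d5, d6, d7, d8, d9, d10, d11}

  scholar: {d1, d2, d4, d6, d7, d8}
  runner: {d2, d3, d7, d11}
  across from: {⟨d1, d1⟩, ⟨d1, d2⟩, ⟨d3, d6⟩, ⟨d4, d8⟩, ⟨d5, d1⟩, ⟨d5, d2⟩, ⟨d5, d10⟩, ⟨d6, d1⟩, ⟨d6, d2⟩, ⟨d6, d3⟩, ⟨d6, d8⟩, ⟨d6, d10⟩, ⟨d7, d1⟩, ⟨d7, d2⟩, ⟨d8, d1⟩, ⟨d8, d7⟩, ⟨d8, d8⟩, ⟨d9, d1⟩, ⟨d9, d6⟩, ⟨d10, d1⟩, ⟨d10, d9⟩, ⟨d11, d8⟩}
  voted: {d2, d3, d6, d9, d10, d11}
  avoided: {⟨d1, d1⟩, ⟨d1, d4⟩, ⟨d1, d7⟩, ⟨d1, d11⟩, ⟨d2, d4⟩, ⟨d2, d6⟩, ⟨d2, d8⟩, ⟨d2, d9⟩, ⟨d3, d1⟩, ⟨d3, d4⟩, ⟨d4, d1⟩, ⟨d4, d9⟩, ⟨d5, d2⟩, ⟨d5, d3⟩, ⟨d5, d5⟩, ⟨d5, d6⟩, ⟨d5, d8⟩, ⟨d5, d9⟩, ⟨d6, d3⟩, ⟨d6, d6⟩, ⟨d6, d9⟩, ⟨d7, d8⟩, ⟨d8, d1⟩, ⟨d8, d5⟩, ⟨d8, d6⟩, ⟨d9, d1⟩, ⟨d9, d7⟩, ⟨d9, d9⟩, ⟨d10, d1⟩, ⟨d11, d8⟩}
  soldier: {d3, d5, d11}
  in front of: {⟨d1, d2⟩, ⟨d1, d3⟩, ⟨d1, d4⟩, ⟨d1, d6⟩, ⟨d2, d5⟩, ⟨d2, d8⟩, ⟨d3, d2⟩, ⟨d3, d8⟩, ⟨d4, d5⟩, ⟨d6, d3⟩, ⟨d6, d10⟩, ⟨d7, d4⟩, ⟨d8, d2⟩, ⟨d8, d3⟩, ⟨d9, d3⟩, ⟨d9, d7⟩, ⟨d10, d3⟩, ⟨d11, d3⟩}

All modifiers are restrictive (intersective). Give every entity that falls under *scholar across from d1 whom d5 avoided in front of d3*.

⟦across from d1⟧ = {x : ⟨x, d1⟩ ∈ ⟦across from⟧} = {d1, d5, d6, d7, d8, d9, d10}
⟦whom d5 avoided⟧ = {x : ⟨d5, x⟩ ∈ ⟦avoided⟧} = {d2, d3, d5, d6, d8, d9}
⟦in front of d3⟧ = {x : ⟨x, d3⟩ ∈ ⟦in front of⟧} = {d1, d6, d8, d9, d10, d11}
⟦scholar⟧ = {d1, d2, d4, d6, d7, d8}
… ∩ ⟦across from d1⟧ = {d1, d2, d4, d6, d7, d8} ∩ {d1, d5, d6, d7, d8, d9, d10} = {d1, d6, d7, d8}
… ∩ ⟦whom d5 avoided⟧ = {d1, d6, d7, d8} ∩ {d2, d3, d5, d6, d8, d9} = {d6, d8}
… ∩ ⟦in front of d3⟧ = {d6, d8} ∩ {d1, d6, d8, d9, d10, d11} = {d6, d8}
So ⟦scholar across from d1 whom d5 avoided in front of d3⟧ = {d6, d8}.

{d6, d8}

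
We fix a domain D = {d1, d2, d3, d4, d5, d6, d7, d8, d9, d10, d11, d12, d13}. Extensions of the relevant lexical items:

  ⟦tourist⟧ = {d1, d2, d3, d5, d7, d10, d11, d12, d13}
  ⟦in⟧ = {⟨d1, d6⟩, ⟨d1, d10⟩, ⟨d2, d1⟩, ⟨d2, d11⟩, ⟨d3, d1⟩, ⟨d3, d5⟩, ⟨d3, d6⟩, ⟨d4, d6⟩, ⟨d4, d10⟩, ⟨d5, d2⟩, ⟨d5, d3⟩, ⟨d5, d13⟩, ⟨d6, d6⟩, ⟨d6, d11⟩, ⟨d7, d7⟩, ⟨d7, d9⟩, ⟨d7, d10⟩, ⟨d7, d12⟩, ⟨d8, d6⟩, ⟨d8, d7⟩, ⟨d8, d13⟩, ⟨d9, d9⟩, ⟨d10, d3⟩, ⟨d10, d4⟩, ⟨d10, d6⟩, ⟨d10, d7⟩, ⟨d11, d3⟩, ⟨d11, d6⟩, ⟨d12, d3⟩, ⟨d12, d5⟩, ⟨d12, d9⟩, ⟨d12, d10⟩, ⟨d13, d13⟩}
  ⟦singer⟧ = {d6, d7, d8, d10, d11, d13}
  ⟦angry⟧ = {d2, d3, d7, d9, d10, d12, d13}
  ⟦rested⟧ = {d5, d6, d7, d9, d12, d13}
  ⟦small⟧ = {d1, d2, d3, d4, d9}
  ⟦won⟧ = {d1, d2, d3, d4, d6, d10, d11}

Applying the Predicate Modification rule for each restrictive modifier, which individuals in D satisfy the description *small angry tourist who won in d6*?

⟦who won⟧ = ⟦won⟧ = {d1, d2, d3, d4, d6, d10, d11}
⟦in d6⟧ = {x : ⟨x, d6⟩ ∈ ⟦in⟧} = {d1, d3, d4, d6, d8, d10, d11}
⟦tourist⟧ = {d1, d2, d3, d5, d7, d10, d11, d12, d13}
… ∩ ⟦who won⟧ = {d1, d2, d3, d5, d7, d10, d11, d12, d13} ∩ {d1, d2, d3, d4, d6, d10, d11} = {d1, d2, d3, d10, d11}
… ∩ ⟦in d6⟧ = {d1, d2, d3, d10, d11} ∩ {d1, d3, d4, d6, d8, d10, d11} = {d1, d3, d10, d11}
… ∩ ⟦small⟧ = {d1, d3, d10, d11} ∩ {d1, d2, d3, d4, d9} = {d1, d3}
… ∩ ⟦angry⟧ = {d1, d3} ∩ {d2, d3, d7, d9, d10, d12, d13} = {d3}
So ⟦small angry tourist who won in d6⟧ = {d3}.

{d3}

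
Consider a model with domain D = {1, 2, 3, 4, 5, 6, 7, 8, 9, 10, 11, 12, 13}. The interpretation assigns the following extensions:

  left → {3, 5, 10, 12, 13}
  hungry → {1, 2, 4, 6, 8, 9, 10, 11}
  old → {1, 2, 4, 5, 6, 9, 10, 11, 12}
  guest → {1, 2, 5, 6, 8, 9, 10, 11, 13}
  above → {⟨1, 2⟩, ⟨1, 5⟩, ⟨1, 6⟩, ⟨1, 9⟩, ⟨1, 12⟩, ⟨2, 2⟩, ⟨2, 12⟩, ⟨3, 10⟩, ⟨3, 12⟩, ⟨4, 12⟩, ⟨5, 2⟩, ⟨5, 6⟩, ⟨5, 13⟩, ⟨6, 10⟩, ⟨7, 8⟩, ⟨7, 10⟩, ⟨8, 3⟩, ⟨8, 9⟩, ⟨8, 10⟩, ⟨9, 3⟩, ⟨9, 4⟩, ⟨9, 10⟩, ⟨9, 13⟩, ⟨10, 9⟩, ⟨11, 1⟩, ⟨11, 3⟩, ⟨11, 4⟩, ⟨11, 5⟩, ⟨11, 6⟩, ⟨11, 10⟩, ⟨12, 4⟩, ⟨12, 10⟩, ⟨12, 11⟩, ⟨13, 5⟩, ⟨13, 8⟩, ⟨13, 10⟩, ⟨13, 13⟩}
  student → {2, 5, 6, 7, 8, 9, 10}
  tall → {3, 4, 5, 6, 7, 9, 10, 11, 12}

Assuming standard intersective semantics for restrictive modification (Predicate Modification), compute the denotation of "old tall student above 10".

{6, 9}

⟦above 10⟧ = {x : ⟨x, 10⟩ ∈ ⟦above⟧} = {3, 6, 7, 8, 9, 11, 12, 13}
⟦student⟧ = {2, 5, 6, 7, 8, 9, 10}
… ∩ ⟦above 10⟧ = {2, 5, 6, 7, 8, 9, 10} ∩ {3, 6, 7, 8, 9, 11, 12, 13} = {6, 7, 8, 9}
… ∩ ⟦old⟧ = {6, 7, 8, 9} ∩ {1, 2, 4, 5, 6, 9, 10, 11, 12} = {6, 9}
… ∩ ⟦tall⟧ = {6, 9} ∩ {3, 4, 5, 6, 7, 9, 10, 11, 12} = {6, 9}
So ⟦old tall student above 10⟧ = {6, 9}.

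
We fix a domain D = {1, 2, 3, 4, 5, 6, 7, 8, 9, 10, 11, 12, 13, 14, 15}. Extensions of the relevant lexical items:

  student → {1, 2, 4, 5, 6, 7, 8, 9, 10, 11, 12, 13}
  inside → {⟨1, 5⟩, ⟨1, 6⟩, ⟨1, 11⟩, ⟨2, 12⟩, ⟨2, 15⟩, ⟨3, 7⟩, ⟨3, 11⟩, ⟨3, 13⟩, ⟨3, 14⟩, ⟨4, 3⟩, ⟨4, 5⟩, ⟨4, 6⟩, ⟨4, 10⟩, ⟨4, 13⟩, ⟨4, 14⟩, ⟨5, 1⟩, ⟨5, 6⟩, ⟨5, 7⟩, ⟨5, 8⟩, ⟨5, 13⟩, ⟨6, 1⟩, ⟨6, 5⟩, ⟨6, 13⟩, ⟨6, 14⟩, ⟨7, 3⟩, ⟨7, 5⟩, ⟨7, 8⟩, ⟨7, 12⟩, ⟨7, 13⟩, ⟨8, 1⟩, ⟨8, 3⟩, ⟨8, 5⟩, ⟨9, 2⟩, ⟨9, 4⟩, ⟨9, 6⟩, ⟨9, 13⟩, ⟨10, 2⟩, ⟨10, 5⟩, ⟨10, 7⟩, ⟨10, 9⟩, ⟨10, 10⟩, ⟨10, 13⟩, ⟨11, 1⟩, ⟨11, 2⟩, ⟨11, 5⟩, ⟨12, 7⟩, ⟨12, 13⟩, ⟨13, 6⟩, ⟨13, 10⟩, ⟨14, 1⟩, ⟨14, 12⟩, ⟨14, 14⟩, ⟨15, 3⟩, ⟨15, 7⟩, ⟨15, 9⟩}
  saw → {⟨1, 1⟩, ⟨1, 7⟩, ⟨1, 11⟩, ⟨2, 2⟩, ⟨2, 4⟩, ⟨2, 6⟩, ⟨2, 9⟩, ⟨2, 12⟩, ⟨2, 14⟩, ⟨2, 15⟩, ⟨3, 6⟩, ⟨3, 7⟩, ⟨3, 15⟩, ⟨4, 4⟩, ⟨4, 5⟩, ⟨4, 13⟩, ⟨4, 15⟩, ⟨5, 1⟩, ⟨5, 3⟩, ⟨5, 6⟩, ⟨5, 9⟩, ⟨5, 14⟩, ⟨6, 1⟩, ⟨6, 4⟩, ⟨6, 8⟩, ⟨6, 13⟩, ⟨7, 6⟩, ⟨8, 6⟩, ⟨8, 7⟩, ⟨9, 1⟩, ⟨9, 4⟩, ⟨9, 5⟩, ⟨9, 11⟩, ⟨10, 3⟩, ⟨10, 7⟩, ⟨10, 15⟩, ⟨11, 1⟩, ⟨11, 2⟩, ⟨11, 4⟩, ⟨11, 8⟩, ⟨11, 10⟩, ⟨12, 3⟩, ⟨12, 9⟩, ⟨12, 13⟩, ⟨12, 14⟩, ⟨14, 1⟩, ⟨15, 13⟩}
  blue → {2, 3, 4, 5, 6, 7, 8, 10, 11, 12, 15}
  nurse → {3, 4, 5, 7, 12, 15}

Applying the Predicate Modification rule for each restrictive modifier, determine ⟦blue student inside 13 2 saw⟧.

⟦inside 13⟧ = {x : ⟨x, 13⟩ ∈ ⟦inside⟧} = {3, 4, 5, 6, 7, 9, 10, 12}
⟦2 saw⟧ = {x : ⟨2, x⟩ ∈ ⟦saw⟧} = {2, 4, 6, 9, 12, 14, 15}
⟦student⟧ = {1, 2, 4, 5, 6, 7, 8, 9, 10, 11, 12, 13}
… ∩ ⟦inside 13⟧ = {1, 2, 4, 5, 6, 7, 8, 9, 10, 11, 12, 13} ∩ {3, 4, 5, 6, 7, 9, 10, 12} = {4, 5, 6, 7, 9, 10, 12}
… ∩ ⟦2 saw⟧ = {4, 5, 6, 7, 9, 10, 12} ∩ {2, 4, 6, 9, 12, 14, 15} = {4, 6, 9, 12}
… ∩ ⟦blue⟧ = {4, 6, 9, 12} ∩ {2, 3, 4, 5, 6, 7, 8, 10, 11, 12, 15} = {4, 6, 12}
So ⟦blue student inside 13 2 saw⟧ = {4, 6, 12}.

{4, 6, 12}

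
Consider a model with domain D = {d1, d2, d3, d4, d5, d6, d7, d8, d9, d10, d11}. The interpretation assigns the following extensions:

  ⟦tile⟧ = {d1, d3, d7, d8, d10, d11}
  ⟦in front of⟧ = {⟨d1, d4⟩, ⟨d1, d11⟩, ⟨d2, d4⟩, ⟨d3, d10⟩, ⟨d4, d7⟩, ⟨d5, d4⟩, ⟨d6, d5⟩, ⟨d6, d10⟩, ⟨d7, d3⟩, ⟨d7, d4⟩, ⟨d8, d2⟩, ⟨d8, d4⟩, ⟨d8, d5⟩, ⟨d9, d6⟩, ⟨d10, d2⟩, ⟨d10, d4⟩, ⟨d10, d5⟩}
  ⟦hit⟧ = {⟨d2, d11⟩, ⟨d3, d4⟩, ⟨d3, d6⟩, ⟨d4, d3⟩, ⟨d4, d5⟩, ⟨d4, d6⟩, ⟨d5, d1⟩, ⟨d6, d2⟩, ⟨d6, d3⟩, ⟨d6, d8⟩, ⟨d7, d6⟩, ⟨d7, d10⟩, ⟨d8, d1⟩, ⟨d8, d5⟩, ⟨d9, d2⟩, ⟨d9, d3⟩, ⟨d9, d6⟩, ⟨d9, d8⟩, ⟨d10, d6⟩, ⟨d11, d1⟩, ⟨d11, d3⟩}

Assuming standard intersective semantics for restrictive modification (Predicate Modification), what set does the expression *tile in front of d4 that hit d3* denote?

{}

⟦in front of d4⟧ = {x : ⟨x, d4⟩ ∈ ⟦in front of⟧} = {d1, d2, d5, d7, d8, d10}
⟦that hit d3⟧ = {x : ⟨x, d3⟩ ∈ ⟦hit⟧} = {d4, d6, d9, d11}
⟦tile⟧ = {d1, d3, d7, d8, d10, d11}
… ∩ ⟦in front of d4⟧ = {d1, d3, d7, d8, d10, d11} ∩ {d1, d2, d5, d7, d8, d10} = {d1, d7, d8, d10}
… ∩ ⟦that hit d3⟧ = {d1, d7, d8, d10} ∩ {d4, d6, d9, d11} = ∅
So ⟦tile in front of d4 that hit d3⟧ = {}.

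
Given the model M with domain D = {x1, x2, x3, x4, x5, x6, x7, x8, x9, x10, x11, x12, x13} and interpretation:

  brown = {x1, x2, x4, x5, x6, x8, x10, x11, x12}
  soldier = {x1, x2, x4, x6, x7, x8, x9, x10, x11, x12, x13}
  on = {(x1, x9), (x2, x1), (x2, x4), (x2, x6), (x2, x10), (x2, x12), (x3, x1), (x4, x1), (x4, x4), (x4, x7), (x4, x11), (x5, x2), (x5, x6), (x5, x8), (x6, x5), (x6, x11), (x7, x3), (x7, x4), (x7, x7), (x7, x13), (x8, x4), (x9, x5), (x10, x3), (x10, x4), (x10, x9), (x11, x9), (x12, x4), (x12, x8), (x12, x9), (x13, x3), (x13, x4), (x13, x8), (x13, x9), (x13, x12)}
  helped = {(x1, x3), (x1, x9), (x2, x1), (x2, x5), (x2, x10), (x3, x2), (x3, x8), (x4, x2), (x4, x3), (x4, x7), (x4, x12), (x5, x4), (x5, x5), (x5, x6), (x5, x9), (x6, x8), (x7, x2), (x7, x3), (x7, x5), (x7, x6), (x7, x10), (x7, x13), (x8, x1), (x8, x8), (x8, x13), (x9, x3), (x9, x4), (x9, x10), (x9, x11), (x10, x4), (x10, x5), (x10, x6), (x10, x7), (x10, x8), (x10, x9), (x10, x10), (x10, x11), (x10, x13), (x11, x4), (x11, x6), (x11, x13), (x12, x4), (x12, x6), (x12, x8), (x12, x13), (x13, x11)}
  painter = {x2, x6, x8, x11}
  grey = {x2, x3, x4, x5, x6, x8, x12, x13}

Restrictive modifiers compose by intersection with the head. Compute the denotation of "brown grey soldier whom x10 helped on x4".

{x4, x8}

⟦whom x10 helped⟧ = {x : ⟨x10, x⟩ ∈ ⟦helped⟧} = {x4, x5, x6, x7, x8, x9, x10, x11, x13}
⟦on x4⟧ = {x : ⟨x, x4⟩ ∈ ⟦on⟧} = {x2, x4, x7, x8, x10, x12, x13}
⟦soldier⟧ = {x1, x2, x4, x6, x7, x8, x9, x10, x11, x12, x13}
… ∩ ⟦whom x10 helped⟧ = {x1, x2, x4, x6, x7, x8, x9, x10, x11, x12, x13} ∩ {x4, x5, x6, x7, x8, x9, x10, x11, x13} = {x4, x6, x7, x8, x9, x10, x11, x13}
… ∩ ⟦on x4⟧ = {x4, x6, x7, x8, x9, x10, x11, x13} ∩ {x2, x4, x7, x8, x10, x12, x13} = {x4, x7, x8, x10, x13}
… ∩ ⟦brown⟧ = {x4, x7, x8, x10, x13} ∩ {x1, x2, x4, x5, x6, x8, x10, x11, x12} = {x4, x8, x10}
… ∩ ⟦grey⟧ = {x4, x8, x10} ∩ {x2, x3, x4, x5, x6, x8, x12, x13} = {x4, x8}
So ⟦brown grey soldier whom x10 helped on x4⟧ = {x4, x8}.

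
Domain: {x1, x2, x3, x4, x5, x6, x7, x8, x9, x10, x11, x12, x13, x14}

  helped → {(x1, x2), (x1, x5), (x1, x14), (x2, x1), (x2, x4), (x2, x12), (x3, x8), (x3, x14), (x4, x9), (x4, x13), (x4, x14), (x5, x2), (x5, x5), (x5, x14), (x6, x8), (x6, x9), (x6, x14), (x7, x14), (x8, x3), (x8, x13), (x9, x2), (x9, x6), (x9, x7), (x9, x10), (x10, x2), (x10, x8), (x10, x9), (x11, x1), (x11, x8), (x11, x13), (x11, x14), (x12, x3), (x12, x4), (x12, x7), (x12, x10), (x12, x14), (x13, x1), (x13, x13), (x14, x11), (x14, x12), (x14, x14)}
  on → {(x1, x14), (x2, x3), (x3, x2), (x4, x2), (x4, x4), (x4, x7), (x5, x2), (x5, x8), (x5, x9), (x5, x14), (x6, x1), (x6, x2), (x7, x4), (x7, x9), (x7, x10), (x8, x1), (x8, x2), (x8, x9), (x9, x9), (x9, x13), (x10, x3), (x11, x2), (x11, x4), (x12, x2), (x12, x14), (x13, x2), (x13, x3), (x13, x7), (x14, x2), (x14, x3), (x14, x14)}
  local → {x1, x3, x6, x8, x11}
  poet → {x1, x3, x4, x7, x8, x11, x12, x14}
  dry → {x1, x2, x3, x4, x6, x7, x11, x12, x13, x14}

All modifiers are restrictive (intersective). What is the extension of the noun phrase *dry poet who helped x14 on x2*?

⟦who helped x14⟧ = {x : ⟨x, x14⟩ ∈ ⟦helped⟧} = {x1, x3, x4, x5, x6, x7, x11, x12, x14}
⟦on x2⟧ = {x : ⟨x, x2⟩ ∈ ⟦on⟧} = {x3, x4, x5, x6, x8, x11, x12, x13, x14}
⟦poet⟧ = {x1, x3, x4, x7, x8, x11, x12, x14}
… ∩ ⟦who helped x14⟧ = {x1, x3, x4, x7, x8, x11, x12, x14} ∩ {x1, x3, x4, x5, x6, x7, x11, x12, x14} = {x1, x3, x4, x7, x11, x12, x14}
… ∩ ⟦on x2⟧ = {x1, x3, x4, x7, x11, x12, x14} ∩ {x3, x4, x5, x6, x8, x11, x12, x13, x14} = {x3, x4, x11, x12, x14}
… ∩ ⟦dry⟧ = {x3, x4, x11, x12, x14} ∩ {x1, x2, x3, x4, x6, x7, x11, x12, x13, x14} = {x3, x4, x11, x12, x14}
So ⟦dry poet who helped x14 on x2⟧ = {x3, x4, x11, x12, x14}.

{x3, x4, x11, x12, x14}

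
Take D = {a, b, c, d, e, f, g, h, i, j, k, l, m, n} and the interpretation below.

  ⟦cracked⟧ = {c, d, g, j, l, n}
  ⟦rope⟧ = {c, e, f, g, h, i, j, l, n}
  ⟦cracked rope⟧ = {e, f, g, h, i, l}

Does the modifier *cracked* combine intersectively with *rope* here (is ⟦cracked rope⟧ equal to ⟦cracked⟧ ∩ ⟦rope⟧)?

⟦cracked⟧ ∩ ⟦rope⟧ = {c, d, g, j, l, n} ∩ {c, e, f, g, h, i, j, l, n} = {c, g, j, l, n}
Observed ⟦cracked rope⟧ = {e, f, g, h, i, l}.
These differ, so the modifier is not intersective in this model.

no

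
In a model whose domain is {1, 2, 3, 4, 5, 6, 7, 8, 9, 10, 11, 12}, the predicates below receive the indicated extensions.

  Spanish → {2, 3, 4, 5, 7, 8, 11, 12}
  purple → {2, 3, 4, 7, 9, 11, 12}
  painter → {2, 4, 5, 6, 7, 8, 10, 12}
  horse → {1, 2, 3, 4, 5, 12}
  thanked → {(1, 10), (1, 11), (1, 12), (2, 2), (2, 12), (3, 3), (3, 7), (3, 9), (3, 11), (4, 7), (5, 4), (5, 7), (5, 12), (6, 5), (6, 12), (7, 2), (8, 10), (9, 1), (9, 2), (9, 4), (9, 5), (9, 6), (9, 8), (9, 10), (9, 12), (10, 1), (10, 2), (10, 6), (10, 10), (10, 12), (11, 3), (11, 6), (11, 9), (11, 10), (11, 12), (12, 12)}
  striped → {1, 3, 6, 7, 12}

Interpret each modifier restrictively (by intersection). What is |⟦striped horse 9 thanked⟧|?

⟦9 thanked⟧ = {x : ⟨9, x⟩ ∈ ⟦thanked⟧} = {1, 2, 4, 5, 6, 8, 10, 12}
⟦horse⟧ = {1, 2, 3, 4, 5, 12}
… ∩ ⟦9 thanked⟧ = {1, 2, 3, 4, 5, 12} ∩ {1, 2, 4, 5, 6, 8, 10, 12} = {1, 2, 4, 5, 12}
… ∩ ⟦striped⟧ = {1, 2, 4, 5, 12} ∩ {1, 3, 6, 7, 12} = {1, 12}
⟦striped horse 9 thanked⟧ = {1, 12}, so the cardinality is 2.

2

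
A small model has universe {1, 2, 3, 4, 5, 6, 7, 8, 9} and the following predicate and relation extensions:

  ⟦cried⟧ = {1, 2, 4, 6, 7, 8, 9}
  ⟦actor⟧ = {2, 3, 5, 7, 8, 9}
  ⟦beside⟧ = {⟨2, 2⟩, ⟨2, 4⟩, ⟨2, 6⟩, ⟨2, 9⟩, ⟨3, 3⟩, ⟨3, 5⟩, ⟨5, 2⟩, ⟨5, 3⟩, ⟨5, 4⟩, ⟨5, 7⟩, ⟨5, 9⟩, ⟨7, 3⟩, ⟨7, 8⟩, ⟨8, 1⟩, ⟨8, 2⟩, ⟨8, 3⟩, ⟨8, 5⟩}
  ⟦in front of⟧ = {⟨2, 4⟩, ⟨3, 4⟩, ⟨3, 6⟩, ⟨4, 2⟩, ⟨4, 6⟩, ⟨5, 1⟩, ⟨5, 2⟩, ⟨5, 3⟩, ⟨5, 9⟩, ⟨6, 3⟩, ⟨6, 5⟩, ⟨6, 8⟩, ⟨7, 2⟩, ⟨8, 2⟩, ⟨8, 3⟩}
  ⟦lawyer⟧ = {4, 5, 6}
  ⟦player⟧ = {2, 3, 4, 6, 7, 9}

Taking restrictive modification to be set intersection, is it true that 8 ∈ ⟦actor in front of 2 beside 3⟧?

⟦in front of 2⟧ = {x : ⟨x, 2⟩ ∈ ⟦in front of⟧} = {4, 5, 7, 8}
⟦beside 3⟧ = {x : ⟨x, 3⟩ ∈ ⟦beside⟧} = {3, 5, 7, 8}
⟦actor⟧ = {2, 3, 5, 7, 8, 9}
… ∩ ⟦in front of 2⟧ = {2, 3, 5, 7, 8, 9} ∩ {4, 5, 7, 8} = {5, 7, 8}
… ∩ ⟦beside 3⟧ = {5, 7, 8} ∩ {3, 5, 7, 8} = {5, 7, 8}
⟦actor in front of 2 beside 3⟧ = {5, 7, 8}; 8 ∈ this set.

yes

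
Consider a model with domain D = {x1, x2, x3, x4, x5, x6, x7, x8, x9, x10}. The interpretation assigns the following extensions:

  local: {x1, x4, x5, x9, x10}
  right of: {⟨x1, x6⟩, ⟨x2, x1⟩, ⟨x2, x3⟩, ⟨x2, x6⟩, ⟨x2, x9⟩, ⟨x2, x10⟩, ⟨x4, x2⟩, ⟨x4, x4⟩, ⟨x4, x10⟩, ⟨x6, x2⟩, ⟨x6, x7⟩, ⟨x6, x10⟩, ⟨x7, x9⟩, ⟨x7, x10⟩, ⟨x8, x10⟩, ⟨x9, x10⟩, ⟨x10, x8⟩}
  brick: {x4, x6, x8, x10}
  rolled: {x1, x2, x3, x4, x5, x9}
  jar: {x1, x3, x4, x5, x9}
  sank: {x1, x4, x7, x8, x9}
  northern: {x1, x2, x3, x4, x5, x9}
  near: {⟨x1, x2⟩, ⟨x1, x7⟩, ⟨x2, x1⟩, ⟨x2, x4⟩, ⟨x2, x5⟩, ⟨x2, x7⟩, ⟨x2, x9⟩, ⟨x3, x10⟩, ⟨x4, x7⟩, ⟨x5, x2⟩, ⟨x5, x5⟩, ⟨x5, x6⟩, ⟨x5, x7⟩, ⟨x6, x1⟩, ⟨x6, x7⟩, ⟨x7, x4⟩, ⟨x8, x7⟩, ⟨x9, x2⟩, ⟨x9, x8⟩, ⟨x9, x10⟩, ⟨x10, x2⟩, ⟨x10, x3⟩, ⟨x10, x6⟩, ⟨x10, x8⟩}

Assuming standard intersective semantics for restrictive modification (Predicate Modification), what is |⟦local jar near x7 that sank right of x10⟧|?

⟦near x7⟧ = {x : ⟨x, x7⟩ ∈ ⟦near⟧} = {x1, x2, x4, x5, x6, x8}
⟦that sank⟧ = ⟦sank⟧ = {x1, x4, x7, x8, x9}
⟦right of x10⟧ = {x : ⟨x, x10⟩ ∈ ⟦right of⟧} = {x2, x4, x6, x7, x8, x9}
⟦jar⟧ = {x1, x3, x4, x5, x9}
… ∩ ⟦near x7⟧ = {x1, x3, x4, x5, x9} ∩ {x1, x2, x4, x5, x6, x8} = {x1, x4, x5}
… ∩ ⟦that sank⟧ = {x1, x4, x5} ∩ {x1, x4, x7, x8, x9} = {x1, x4}
… ∩ ⟦right of x10⟧ = {x1, x4} ∩ {x2, x4, x6, x7, x8, x9} = {x4}
… ∩ ⟦local⟧ = {x4} ∩ {x1, x4, x5, x9, x10} = {x4}
⟦local jar near x7 that sank right of x10⟧ = {x4}, so the cardinality is 1.

1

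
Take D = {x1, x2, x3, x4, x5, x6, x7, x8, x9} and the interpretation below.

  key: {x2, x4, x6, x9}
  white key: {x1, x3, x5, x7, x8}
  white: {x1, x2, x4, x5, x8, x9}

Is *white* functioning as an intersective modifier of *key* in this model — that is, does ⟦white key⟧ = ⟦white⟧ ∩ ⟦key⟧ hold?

no

⟦white⟧ ∩ ⟦key⟧ = {x1, x2, x4, x5, x8, x9} ∩ {x2, x4, x6, x9} = {x2, x4, x9}
Observed ⟦white key⟧ = {x1, x3, x5, x7, x8}.
These differ, so the modifier is not intersective in this model.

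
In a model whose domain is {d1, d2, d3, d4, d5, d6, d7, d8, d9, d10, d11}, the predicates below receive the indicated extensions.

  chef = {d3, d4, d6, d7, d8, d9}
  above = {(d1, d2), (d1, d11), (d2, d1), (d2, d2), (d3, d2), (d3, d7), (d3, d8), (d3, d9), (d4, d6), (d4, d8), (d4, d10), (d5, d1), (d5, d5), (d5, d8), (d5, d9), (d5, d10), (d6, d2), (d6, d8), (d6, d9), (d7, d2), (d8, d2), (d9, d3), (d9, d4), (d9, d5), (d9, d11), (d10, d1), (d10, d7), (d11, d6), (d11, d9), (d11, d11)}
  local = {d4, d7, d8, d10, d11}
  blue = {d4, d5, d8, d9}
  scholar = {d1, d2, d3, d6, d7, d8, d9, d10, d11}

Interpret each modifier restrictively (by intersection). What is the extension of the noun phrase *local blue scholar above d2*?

{d8}

⟦above d2⟧ = {x : ⟨x, d2⟩ ∈ ⟦above⟧} = {d1, d2, d3, d6, d7, d8}
⟦scholar⟧ = {d1, d2, d3, d6, d7, d8, d9, d10, d11}
… ∩ ⟦above d2⟧ = {d1, d2, d3, d6, d7, d8, d9, d10, d11} ∩ {d1, d2, d3, d6, d7, d8} = {d1, d2, d3, d6, d7, d8}
… ∩ ⟦local⟧ = {d1, d2, d3, d6, d7, d8} ∩ {d4, d7, d8, d10, d11} = {d7, d8}
… ∩ ⟦blue⟧ = {d7, d8} ∩ {d4, d5, d8, d9} = {d8}
So ⟦local blue scholar above d2⟧ = {d8}.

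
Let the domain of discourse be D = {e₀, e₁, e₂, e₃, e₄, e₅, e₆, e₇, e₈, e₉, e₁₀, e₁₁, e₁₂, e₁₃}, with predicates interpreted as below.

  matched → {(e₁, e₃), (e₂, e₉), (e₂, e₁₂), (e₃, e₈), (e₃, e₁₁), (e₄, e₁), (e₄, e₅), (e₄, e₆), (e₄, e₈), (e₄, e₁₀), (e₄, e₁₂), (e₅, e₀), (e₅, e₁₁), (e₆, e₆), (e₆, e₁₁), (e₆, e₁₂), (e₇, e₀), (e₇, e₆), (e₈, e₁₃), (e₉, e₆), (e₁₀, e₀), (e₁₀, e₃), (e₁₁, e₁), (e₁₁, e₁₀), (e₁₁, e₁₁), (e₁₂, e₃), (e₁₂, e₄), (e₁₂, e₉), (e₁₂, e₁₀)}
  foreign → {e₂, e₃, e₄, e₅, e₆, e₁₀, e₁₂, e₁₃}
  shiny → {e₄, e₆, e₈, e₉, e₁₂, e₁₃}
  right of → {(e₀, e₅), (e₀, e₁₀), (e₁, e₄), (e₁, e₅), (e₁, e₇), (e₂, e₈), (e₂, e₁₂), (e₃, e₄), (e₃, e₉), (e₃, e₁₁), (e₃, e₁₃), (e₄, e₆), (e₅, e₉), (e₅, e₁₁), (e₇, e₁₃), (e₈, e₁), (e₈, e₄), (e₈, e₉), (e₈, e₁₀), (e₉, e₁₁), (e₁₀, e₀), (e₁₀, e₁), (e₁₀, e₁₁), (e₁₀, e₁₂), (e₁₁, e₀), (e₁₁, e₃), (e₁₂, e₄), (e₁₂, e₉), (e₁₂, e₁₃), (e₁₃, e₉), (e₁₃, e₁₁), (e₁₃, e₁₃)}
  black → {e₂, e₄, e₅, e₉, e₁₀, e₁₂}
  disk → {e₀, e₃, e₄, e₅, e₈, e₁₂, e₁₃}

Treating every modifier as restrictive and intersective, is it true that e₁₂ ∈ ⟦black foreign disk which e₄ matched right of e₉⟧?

⟦which e₄ matched⟧ = {x : ⟨e₄, x⟩ ∈ ⟦matched⟧} = {e₁, e₅, e₆, e₈, e₁₀, e₁₂}
⟦right of e₉⟧ = {x : ⟨x, e₉⟩ ∈ ⟦right of⟧} = {e₃, e₅, e₈, e₁₂, e₁₃}
⟦disk⟧ = {e₀, e₃, e₄, e₅, e₈, e₁₂, e₁₃}
… ∩ ⟦which e₄ matched⟧ = {e₀, e₃, e₄, e₅, e₈, e₁₂, e₁₃} ∩ {e₁, e₅, e₆, e₈, e₁₀, e₁₂} = {e₅, e₈, e₁₂}
… ∩ ⟦right of e₉⟧ = {e₅, e₈, e₁₂} ∩ {e₃, e₅, e₈, e₁₂, e₁₃} = {e₅, e₈, e₁₂}
… ∩ ⟦black⟧ = {e₅, e₈, e₁₂} ∩ {e₂, e₄, e₅, e₉, e₁₀, e₁₂} = {e₅, e₁₂}
… ∩ ⟦foreign⟧ = {e₅, e₁₂} ∩ {e₂, e₃, e₄, e₅, e₆, e₁₀, e₁₂, e₁₃} = {e₅, e₁₂}
⟦black foreign disk which e₄ matched right of e₉⟧ = {e₅, e₁₂}; e₁₂ ∈ this set.

yes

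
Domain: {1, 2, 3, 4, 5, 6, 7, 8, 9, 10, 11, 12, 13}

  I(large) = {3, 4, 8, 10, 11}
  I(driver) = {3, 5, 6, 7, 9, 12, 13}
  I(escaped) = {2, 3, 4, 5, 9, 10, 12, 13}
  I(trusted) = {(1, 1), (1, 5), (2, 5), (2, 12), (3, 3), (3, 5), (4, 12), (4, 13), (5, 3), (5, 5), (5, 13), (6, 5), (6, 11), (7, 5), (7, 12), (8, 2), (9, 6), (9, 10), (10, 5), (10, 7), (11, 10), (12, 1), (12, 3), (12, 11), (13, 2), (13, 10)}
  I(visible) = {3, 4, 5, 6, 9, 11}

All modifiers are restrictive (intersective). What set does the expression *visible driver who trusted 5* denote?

{3, 5, 6}

⟦who trusted 5⟧ = {x : ⟨x, 5⟩ ∈ ⟦trusted⟧} = {1, 2, 3, 5, 6, 7, 10}
⟦driver⟧ = {3, 5, 6, 7, 9, 12, 13}
… ∩ ⟦who trusted 5⟧ = {3, 5, 6, 7, 9, 12, 13} ∩ {1, 2, 3, 5, 6, 7, 10} = {3, 5, 6, 7}
… ∩ ⟦visible⟧ = {3, 5, 6, 7} ∩ {3, 4, 5, 6, 9, 11} = {3, 5, 6}
So ⟦visible driver who trusted 5⟧ = {3, 5, 6}.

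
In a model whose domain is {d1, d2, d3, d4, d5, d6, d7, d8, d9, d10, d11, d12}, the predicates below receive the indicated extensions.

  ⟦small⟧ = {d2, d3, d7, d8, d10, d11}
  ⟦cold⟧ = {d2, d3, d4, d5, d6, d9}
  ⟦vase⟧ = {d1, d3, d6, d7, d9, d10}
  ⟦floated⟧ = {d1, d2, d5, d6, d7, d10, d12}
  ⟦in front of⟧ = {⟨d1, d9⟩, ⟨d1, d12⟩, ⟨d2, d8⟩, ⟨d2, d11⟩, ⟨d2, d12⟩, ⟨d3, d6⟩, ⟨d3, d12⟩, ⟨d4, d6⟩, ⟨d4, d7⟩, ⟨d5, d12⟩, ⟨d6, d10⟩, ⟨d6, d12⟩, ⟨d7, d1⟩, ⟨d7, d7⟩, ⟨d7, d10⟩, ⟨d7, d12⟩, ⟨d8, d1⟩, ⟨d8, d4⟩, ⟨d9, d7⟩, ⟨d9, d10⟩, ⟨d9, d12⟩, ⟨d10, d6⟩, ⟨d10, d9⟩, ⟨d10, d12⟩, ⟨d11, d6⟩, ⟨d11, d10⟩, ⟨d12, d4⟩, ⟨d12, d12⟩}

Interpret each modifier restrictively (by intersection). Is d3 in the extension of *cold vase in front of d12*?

yes

⟦in front of d12⟧ = {x : ⟨x, d12⟩ ∈ ⟦in front of⟧} = {d1, d2, d3, d5, d6, d7, d9, d10, d12}
⟦vase⟧ = {d1, d3, d6, d7, d9, d10}
… ∩ ⟦in front of d12⟧ = {d1, d3, d6, d7, d9, d10} ∩ {d1, d2, d3, d5, d6, d7, d9, d10, d12} = {d1, d3, d6, d7, d9, d10}
… ∩ ⟦cold⟧ = {d1, d3, d6, d7, d9, d10} ∩ {d2, d3, d4, d5, d6, d9} = {d3, d6, d9}
⟦cold vase in front of d12⟧ = {d3, d6, d9}; d3 ∈ this set.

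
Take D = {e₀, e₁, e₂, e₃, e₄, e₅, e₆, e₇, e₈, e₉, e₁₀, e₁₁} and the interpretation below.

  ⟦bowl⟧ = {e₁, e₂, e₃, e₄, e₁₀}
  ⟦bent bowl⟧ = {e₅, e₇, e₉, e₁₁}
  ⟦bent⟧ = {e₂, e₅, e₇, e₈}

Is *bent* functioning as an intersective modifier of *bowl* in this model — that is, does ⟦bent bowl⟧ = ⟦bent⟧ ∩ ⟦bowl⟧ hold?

⟦bent⟧ ∩ ⟦bowl⟧ = {e₂, e₅, e₇, e₈} ∩ {e₁, e₂, e₃, e₄, e₁₀} = {e₂}
Observed ⟦bent bowl⟧ = {e₅, e₇, e₉, e₁₁}.
These differ, so the modifier is not intersective in this model.

no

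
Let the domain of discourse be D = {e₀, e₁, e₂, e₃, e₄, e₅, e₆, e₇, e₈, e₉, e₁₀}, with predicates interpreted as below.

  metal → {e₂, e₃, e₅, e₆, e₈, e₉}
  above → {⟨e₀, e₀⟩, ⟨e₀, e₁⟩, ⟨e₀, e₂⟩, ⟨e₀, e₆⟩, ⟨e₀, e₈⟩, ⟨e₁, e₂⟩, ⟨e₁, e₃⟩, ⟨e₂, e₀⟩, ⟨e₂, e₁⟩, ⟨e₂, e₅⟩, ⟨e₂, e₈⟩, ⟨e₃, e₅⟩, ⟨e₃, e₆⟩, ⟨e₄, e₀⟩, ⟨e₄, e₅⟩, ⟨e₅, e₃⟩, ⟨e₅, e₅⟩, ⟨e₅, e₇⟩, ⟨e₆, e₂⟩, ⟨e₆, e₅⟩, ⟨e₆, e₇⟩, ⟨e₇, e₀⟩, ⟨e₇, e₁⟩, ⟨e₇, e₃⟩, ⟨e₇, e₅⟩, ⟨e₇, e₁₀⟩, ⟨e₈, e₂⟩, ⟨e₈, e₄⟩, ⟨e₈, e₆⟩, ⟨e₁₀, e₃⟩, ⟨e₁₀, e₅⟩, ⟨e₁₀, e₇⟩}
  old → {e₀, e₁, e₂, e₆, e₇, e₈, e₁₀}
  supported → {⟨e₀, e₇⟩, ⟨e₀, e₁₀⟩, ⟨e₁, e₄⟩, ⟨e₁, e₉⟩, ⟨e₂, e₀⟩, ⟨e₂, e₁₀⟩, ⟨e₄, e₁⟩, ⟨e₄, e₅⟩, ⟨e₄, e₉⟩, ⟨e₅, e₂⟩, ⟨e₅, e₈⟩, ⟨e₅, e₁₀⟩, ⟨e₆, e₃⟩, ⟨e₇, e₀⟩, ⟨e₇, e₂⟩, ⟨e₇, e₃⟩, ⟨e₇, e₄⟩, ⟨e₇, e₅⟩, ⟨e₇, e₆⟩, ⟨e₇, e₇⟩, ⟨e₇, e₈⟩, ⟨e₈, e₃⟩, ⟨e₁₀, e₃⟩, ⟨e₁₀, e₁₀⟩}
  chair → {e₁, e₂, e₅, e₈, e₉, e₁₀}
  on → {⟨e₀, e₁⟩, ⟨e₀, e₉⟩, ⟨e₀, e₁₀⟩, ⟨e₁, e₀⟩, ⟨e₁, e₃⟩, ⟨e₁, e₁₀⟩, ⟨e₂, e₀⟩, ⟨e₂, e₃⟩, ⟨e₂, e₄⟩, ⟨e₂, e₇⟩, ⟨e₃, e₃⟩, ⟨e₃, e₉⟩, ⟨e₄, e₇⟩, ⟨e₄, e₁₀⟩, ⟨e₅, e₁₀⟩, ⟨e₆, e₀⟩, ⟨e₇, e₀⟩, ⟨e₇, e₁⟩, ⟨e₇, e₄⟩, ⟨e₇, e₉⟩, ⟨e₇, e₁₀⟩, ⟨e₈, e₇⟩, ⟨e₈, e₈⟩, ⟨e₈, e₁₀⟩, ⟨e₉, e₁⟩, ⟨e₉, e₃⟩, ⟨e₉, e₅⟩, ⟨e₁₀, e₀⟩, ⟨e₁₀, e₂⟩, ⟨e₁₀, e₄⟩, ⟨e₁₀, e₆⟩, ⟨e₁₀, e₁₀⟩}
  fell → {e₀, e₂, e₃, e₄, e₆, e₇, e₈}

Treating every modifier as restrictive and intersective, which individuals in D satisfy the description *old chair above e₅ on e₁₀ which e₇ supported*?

∅

⟦above e₅⟧ = {x : ⟨x, e₅⟩ ∈ ⟦above⟧} = {e₂, e₃, e₄, e₅, e₆, e₇, e₁₀}
⟦on e₁₀⟧ = {x : ⟨x, e₁₀⟩ ∈ ⟦on⟧} = {e₀, e₁, e₄, e₅, e₇, e₈, e₁₀}
⟦which e₇ supported⟧ = {x : ⟨e₇, x⟩ ∈ ⟦supported⟧} = {e₀, e₂, e₃, e₄, e₅, e₆, e₇, e₈}
⟦chair⟧ = {e₁, e₂, e₅, e₈, e₉, e₁₀}
… ∩ ⟦above e₅⟧ = {e₁, e₂, e₅, e₈, e₉, e₁₀} ∩ {e₂, e₃, e₄, e₅, e₆, e₇, e₁₀} = {e₂, e₅, e₁₀}
… ∩ ⟦on e₁₀⟧ = {e₂, e₅, e₁₀} ∩ {e₀, e₁, e₄, e₅, e₇, e₈, e₁₀} = {e₅, e₁₀}
… ∩ ⟦which e₇ supported⟧ = {e₅, e₁₀} ∩ {e₀, e₂, e₃, e₄, e₅, e₆, e₇, e₈} = {e₅}
… ∩ ⟦old⟧ = {e₅} ∩ {e₀, e₁, e₂, e₆, e₇, e₈, e₁₀} = ∅
So ⟦old chair above e₅ on e₁₀ which e₇ supported⟧ = ∅.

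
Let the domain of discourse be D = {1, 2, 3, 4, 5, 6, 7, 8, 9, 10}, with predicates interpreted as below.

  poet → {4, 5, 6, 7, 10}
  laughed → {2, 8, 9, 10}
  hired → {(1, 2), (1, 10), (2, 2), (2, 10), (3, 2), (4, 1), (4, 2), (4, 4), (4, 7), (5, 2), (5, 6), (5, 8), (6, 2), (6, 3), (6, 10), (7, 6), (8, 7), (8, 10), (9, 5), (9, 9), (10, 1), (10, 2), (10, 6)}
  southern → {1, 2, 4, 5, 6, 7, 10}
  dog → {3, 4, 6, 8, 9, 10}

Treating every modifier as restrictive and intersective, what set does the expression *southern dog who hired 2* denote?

{4, 6, 10}

⟦who hired 2⟧ = {x : ⟨x, 2⟩ ∈ ⟦hired⟧} = {1, 2, 3, 4, 5, 6, 10}
⟦dog⟧ = {3, 4, 6, 8, 9, 10}
… ∩ ⟦who hired 2⟧ = {3, 4, 6, 8, 9, 10} ∩ {1, 2, 3, 4, 5, 6, 10} = {3, 4, 6, 10}
… ∩ ⟦southern⟧ = {3, 4, 6, 10} ∩ {1, 2, 4, 5, 6, 7, 10} = {4, 6, 10}
So ⟦southern dog who hired 2⟧ = {4, 6, 10}.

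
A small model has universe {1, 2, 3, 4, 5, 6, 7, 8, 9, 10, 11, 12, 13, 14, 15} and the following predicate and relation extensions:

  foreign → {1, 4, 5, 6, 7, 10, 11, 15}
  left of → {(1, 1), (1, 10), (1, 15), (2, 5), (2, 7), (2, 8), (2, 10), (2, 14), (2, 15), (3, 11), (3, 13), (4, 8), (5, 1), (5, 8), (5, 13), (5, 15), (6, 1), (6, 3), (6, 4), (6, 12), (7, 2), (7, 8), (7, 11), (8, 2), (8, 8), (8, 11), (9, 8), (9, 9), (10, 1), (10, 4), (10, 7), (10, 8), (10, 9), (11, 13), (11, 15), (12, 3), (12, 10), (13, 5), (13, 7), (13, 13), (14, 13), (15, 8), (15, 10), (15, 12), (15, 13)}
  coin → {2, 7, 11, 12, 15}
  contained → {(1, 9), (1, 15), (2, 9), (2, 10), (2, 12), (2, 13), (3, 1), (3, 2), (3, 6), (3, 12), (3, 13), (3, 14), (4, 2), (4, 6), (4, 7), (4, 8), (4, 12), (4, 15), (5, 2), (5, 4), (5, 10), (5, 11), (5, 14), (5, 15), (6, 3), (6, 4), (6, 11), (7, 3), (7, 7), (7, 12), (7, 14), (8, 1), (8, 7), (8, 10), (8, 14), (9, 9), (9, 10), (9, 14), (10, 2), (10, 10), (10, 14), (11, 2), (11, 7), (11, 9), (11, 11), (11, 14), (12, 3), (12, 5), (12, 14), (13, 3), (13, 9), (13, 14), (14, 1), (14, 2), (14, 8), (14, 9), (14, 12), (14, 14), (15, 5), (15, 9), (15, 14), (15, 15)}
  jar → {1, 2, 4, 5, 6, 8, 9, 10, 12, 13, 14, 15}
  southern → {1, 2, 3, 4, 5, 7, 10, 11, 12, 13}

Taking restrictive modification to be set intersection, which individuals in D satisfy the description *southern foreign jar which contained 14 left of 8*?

{5, 10}

⟦which contained 14⟧ = {x : ⟨x, 14⟩ ∈ ⟦contained⟧} = {3, 5, 7, 8, 9, 10, 11, 12, 13, 14, 15}
⟦left of 8⟧ = {x : ⟨x, 8⟩ ∈ ⟦left of⟧} = {2, 4, 5, 7, 8, 9, 10, 15}
⟦jar⟧ = {1, 2, 4, 5, 6, 8, 9, 10, 12, 13, 14, 15}
… ∩ ⟦which contained 14⟧ = {1, 2, 4, 5, 6, 8, 9, 10, 12, 13, 14, 15} ∩ {3, 5, 7, 8, 9, 10, 11, 12, 13, 14, 15} = {5, 8, 9, 10, 12, 13, 14, 15}
… ∩ ⟦left of 8⟧ = {5, 8, 9, 10, 12, 13, 14, 15} ∩ {2, 4, 5, 7, 8, 9, 10, 15} = {5, 8, 9, 10, 15}
… ∩ ⟦southern⟧ = {5, 8, 9, 10, 15} ∩ {1, 2, 3, 4, 5, 7, 10, 11, 12, 13} = {5, 10}
… ∩ ⟦foreign⟧ = {5, 10} ∩ {1, 4, 5, 6, 7, 10, 11, 15} = {5, 10}
So ⟦southern foreign jar which contained 14 left of 8⟧ = {5, 10}.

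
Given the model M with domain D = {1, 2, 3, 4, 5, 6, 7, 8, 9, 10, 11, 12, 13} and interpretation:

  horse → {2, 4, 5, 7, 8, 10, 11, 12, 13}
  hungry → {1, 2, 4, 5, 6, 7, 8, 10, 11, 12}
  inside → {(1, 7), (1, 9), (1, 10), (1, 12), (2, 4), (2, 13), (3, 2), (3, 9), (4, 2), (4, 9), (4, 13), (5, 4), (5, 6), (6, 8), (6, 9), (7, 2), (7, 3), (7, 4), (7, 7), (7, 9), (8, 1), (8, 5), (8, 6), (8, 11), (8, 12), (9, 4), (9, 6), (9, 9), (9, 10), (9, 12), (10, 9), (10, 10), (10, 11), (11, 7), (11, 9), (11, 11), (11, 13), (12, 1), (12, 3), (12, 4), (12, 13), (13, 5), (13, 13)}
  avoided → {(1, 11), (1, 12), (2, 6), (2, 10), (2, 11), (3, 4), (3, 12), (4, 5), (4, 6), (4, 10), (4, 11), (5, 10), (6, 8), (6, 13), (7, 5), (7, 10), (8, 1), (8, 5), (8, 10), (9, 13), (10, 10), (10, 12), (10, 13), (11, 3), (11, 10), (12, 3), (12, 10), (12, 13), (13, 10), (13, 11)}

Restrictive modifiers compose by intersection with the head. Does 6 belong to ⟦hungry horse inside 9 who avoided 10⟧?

no

⟦inside 9⟧ = {x : ⟨x, 9⟩ ∈ ⟦inside⟧} = {1, 3, 4, 6, 7, 9, 10, 11}
⟦who avoided 10⟧ = {x : ⟨x, 10⟩ ∈ ⟦avoided⟧} = {2, 4, 5, 7, 8, 10, 11, 12, 13}
⟦horse⟧ = {2, 4, 5, 7, 8, 10, 11, 12, 13}
… ∩ ⟦inside 9⟧ = {2, 4, 5, 7, 8, 10, 11, 12, 13} ∩ {1, 3, 4, 6, 7, 9, 10, 11} = {4, 7, 10, 11}
… ∩ ⟦who avoided 10⟧ = {4, 7, 10, 11} ∩ {2, 4, 5, 7, 8, 10, 11, 12, 13} = {4, 7, 10, 11}
… ∩ ⟦hungry⟧ = {4, 7, 10, 11} ∩ {1, 2, 4, 5, 6, 7, 8, 10, 11, 12} = {4, 7, 10, 11}
⟦hungry horse inside 9 who avoided 10⟧ = {4, 7, 10, 11}; 6 ∉ this set.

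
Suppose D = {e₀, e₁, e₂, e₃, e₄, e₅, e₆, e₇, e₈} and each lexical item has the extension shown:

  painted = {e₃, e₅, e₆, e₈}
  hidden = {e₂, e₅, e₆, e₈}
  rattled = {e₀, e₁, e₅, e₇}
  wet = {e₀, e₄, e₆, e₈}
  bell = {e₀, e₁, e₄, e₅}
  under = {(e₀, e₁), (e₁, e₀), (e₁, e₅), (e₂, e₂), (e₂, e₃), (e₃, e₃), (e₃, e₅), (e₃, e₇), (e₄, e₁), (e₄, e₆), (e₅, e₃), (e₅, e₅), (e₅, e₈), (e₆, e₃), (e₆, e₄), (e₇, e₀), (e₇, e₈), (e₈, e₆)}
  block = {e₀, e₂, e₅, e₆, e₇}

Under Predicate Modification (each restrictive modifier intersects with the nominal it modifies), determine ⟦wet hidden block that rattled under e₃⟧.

∅

⟦that rattled⟧ = ⟦rattled⟧ = {e₀, e₁, e₅, e₇}
⟦under e₃⟧ = {x : ⟨x, e₃⟩ ∈ ⟦under⟧} = {e₂, e₃, e₅, e₆}
⟦block⟧ = {e₀, e₂, e₅, e₆, e₇}
… ∩ ⟦that rattled⟧ = {e₀, e₂, e₅, e₆, e₇} ∩ {e₀, e₁, e₅, e₇} = {e₀, e₅, e₇}
… ∩ ⟦under e₃⟧ = {e₀, e₅, e₇} ∩ {e₂, e₃, e₅, e₆} = {e₅}
… ∩ ⟦wet⟧ = {e₅} ∩ {e₀, e₄, e₆, e₈} = ∅
… ∩ ⟦hidden⟧ = ∅ ∩ {e₂, e₅, e₆, e₈} = ∅
So ⟦wet hidden block that rattled under e₃⟧ = ∅.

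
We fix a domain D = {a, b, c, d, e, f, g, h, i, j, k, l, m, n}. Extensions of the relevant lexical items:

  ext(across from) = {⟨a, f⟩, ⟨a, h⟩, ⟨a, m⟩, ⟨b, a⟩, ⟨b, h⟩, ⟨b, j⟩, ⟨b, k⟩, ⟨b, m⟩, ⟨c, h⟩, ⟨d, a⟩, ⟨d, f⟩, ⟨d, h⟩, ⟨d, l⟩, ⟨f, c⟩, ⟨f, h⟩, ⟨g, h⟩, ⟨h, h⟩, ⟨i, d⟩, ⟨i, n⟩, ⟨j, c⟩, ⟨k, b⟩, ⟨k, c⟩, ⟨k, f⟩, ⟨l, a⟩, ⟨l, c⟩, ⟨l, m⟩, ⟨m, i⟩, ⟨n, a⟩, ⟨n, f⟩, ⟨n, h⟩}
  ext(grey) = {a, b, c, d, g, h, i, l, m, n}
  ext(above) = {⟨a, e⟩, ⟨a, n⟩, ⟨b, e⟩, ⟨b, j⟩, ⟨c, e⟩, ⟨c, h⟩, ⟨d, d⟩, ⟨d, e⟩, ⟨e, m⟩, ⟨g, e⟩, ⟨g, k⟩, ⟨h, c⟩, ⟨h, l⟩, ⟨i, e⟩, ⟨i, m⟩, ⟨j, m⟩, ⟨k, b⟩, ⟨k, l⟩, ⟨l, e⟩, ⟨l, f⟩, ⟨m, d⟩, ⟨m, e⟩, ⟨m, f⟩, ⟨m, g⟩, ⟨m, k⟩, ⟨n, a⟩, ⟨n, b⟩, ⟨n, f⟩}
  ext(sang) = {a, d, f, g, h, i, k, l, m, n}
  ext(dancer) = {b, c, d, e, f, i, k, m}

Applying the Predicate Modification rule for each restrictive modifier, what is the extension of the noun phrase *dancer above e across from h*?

{b, c, d}

⟦above e⟧ = {x : ⟨x, e⟩ ∈ ⟦above⟧} = {a, b, c, d, g, i, l, m}
⟦across from h⟧ = {x : ⟨x, h⟩ ∈ ⟦across from⟧} = {a, b, c, d, f, g, h, n}
⟦dancer⟧ = {b, c, d, e, f, i, k, m}
… ∩ ⟦above e⟧ = {b, c, d, e, f, i, k, m} ∩ {a, b, c, d, g, i, l, m} = {b, c, d, i, m}
… ∩ ⟦across from h⟧ = {b, c, d, i, m} ∩ {a, b, c, d, f, g, h, n} = {b, c, d}
So ⟦dancer above e across from h⟧ = {b, c, d}.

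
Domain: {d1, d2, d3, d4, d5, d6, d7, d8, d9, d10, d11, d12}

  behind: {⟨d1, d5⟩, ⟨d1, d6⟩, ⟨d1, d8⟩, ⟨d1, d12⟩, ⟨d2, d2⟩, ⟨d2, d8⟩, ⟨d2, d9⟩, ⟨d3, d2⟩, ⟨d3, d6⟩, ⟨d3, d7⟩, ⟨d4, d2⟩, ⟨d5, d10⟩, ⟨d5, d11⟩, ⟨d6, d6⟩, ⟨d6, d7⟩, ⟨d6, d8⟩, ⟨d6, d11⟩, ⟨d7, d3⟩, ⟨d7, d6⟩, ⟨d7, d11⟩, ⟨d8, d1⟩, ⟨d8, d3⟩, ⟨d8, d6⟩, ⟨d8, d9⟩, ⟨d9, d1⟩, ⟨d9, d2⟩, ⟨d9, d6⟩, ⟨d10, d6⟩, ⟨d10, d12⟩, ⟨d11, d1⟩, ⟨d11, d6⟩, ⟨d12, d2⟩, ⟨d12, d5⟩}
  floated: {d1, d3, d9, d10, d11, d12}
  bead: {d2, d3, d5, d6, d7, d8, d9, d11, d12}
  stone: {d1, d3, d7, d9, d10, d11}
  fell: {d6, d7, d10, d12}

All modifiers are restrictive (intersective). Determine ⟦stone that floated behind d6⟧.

⟦that floated⟧ = ⟦floated⟧ = {d1, d3, d9, d10, d11, d12}
⟦behind d6⟧ = {x : ⟨x, d6⟩ ∈ ⟦behind⟧} = {d1, d3, d6, d7, d8, d9, d10, d11}
⟦stone⟧ = {d1, d3, d7, d9, d10, d11}
… ∩ ⟦that floated⟧ = {d1, d3, d7, d9, d10, d11} ∩ {d1, d3, d9, d10, d11, d12} = {d1, d3, d9, d10, d11}
… ∩ ⟦behind d6⟧ = {d1, d3, d9, d10, d11} ∩ {d1, d3, d6, d7, d8, d9, d10, d11} = {d1, d3, d9, d10, d11}
So ⟦stone that floated behind d6⟧ = {d1, d3, d9, d10, d11}.

{d1, d3, d9, d10, d11}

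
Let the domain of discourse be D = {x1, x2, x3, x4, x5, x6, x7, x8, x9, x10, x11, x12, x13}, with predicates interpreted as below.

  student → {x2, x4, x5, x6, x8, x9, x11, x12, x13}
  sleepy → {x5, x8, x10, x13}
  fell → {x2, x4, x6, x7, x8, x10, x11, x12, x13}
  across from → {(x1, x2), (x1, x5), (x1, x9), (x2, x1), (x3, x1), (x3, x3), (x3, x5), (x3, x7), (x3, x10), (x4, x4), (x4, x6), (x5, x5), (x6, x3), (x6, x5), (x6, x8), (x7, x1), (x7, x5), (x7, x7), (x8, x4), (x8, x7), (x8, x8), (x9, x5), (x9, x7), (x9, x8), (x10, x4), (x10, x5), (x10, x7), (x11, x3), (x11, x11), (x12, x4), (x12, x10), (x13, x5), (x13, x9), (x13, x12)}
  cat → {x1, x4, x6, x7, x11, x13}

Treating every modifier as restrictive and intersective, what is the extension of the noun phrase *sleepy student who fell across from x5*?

{x13}

⟦who fell⟧ = ⟦fell⟧ = {x2, x4, x6, x7, x8, x10, x11, x12, x13}
⟦across from x5⟧ = {x : ⟨x, x5⟩ ∈ ⟦across from⟧} = {x1, x3, x5, x6, x7, x9, x10, x13}
⟦student⟧ = {x2, x4, x5, x6, x8, x9, x11, x12, x13}
… ∩ ⟦who fell⟧ = {x2, x4, x5, x6, x8, x9, x11, x12, x13} ∩ {x2, x4, x6, x7, x8, x10, x11, x12, x13} = {x2, x4, x6, x8, x11, x12, x13}
… ∩ ⟦across from x5⟧ = {x2, x4, x6, x8, x11, x12, x13} ∩ {x1, x3, x5, x6, x7, x9, x10, x13} = {x6, x13}
… ∩ ⟦sleepy⟧ = {x6, x13} ∩ {x5, x8, x10, x13} = {x13}
So ⟦sleepy student who fell across from x5⟧ = {x13}.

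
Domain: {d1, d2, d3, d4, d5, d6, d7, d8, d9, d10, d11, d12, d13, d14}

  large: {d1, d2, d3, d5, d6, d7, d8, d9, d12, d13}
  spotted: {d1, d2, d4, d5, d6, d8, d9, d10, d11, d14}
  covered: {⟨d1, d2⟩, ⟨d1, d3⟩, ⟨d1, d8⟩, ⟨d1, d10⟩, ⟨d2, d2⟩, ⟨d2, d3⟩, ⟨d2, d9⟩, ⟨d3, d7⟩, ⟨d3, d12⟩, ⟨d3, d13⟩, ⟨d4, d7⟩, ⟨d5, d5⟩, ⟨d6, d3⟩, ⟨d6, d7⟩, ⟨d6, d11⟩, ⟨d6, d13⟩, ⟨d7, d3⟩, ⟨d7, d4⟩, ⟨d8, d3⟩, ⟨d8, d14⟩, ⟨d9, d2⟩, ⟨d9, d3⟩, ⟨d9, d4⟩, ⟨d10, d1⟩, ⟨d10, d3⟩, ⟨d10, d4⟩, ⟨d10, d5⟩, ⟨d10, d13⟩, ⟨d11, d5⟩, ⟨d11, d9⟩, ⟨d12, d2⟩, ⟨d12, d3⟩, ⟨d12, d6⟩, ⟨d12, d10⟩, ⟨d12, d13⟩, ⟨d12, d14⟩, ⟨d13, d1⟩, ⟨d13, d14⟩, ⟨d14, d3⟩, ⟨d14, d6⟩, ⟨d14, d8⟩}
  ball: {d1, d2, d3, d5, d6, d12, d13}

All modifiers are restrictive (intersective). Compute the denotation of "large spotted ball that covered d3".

{d1, d2, d6}

⟦that covered d3⟧ = {x : ⟨x, d3⟩ ∈ ⟦covered⟧} = {d1, d2, d6, d7, d8, d9, d10, d12, d14}
⟦ball⟧ = {d1, d2, d3, d5, d6, d12, d13}
… ∩ ⟦that covered d3⟧ = {d1, d2, d3, d5, d6, d12, d13} ∩ {d1, d2, d6, d7, d8, d9, d10, d12, d14} = {d1, d2, d6, d12}
… ∩ ⟦large⟧ = {d1, d2, d6, d12} ∩ {d1, d2, d3, d5, d6, d7, d8, d9, d12, d13} = {d1, d2, d6, d12}
… ∩ ⟦spotted⟧ = {d1, d2, d6, d12} ∩ {d1, d2, d4, d5, d6, d8, d9, d10, d11, d14} = {d1, d2, d6}
So ⟦large spotted ball that covered d3⟧ = {d1, d2, d6}.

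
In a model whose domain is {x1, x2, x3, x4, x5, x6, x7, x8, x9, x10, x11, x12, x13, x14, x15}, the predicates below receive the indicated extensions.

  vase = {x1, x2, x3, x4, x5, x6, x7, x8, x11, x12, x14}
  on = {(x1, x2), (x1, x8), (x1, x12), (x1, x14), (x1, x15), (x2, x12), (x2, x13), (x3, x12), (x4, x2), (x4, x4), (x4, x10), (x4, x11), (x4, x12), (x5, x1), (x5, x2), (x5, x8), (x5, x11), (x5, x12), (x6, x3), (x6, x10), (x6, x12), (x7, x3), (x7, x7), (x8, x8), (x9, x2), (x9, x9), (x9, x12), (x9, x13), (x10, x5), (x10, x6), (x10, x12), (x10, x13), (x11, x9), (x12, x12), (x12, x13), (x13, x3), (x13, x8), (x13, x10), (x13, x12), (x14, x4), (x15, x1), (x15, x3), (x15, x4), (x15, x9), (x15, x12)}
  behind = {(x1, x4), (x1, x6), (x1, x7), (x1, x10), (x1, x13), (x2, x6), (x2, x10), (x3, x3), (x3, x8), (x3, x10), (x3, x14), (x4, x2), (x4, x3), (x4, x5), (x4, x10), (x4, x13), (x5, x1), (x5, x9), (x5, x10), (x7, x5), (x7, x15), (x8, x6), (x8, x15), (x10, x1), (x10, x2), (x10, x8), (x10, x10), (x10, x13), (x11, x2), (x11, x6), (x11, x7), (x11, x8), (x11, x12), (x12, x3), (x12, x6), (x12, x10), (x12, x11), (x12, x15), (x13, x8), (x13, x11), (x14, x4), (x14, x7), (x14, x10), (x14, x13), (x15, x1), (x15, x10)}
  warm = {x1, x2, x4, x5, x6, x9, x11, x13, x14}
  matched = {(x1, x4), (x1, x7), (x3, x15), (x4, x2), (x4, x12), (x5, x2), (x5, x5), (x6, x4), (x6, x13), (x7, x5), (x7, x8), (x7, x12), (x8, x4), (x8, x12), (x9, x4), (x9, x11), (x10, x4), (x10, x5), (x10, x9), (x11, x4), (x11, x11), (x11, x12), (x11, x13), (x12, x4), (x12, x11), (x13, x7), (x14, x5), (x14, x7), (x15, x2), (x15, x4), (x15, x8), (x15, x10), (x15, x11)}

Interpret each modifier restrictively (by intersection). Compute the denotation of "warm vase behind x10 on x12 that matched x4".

⟦behind x10⟧ = {x : ⟨x, x10⟩ ∈ ⟦behind⟧} = {x1, x2, x3, x4, x5, x10, x12, x14, x15}
⟦on x12⟧ = {x : ⟨x, x12⟩ ∈ ⟦on⟧} = {x1, x2, x3, x4, x5, x6, x9, x10, x12, x13, x15}
⟦that matched x4⟧ = {x : ⟨x, x4⟩ ∈ ⟦matched⟧} = {x1, x6, x8, x9, x10, x11, x12, x15}
⟦vase⟧ = {x1, x2, x3, x4, x5, x6, x7, x8, x11, x12, x14}
… ∩ ⟦behind x10⟧ = {x1, x2, x3, x4, x5, x6, x7, x8, x11, x12, x14} ∩ {x1, x2, x3, x4, x5, x10, x12, x14, x15} = {x1, x2, x3, x4, x5, x12, x14}
… ∩ ⟦on x12⟧ = {x1, x2, x3, x4, x5, x12, x14} ∩ {x1, x2, x3, x4, x5, x6, x9, x10, x12, x13, x15} = {x1, x2, x3, x4, x5, x12}
… ∩ ⟦that matched x4⟧ = {x1, x2, x3, x4, x5, x12} ∩ {x1, x6, x8, x9, x10, x11, x12, x15} = {x1, x12}
… ∩ ⟦warm⟧ = {x1, x12} ∩ {x1, x2, x4, x5, x6, x9, x11, x13, x14} = {x1}
So ⟦warm vase behind x10 on x12 that matched x4⟧ = {x1}.

{x1}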